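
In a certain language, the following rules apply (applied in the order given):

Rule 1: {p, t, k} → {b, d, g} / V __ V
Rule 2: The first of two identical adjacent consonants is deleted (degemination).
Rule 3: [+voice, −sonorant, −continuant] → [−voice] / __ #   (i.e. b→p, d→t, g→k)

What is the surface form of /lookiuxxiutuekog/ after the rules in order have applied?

Rule 1 (intervocalic voicing): /k/ is a voiceless stop between vowels /o/ and /i/, so it voices to [g]. /t/ is a voiceless stop between vowels /u/ and /u/, so it voices to [d]. /k/ is a voiceless stop between vowels /e/ and /o/, so it voices to [g]. /lookiuxxiutuekog/ → loogiuxxiuduegog.
Rule 2 (degemination): /xx/ is a geminate; the first /x/ deletes. /loogiuxxiuduegog/ → loogiuxiuduegog.
Rule 3 (final devoicing): /g/ is a voiced stop in word-final position, so it devoices to [k]. /loogiuxiuduegog/ → loogiuxiuduegok.

loogiuxiuduegok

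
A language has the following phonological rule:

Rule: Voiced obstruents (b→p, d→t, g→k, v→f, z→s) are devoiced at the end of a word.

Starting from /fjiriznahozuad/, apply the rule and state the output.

fjiriznahozuat

/d/ is a voiced obstruent in word-final position, so it devoices to [t].
The other instances of /z/ do not occur in the required environment and remain unchanged.
Surface form: [fjiriznahozuat].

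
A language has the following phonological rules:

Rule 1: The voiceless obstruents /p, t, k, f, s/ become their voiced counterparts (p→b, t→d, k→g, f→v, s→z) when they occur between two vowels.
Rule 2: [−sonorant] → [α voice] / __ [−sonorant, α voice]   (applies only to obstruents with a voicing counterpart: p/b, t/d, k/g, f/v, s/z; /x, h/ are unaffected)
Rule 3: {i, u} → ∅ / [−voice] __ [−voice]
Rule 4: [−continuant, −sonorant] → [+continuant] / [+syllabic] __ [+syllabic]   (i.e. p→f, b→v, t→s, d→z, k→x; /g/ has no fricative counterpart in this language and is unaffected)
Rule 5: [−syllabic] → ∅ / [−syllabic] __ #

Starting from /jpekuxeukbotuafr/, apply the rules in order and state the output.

jpeguxeugbozuaf

Rule 1 (intervocalic voicing): /k/ is a voiceless obstruent between vowels /e/ and /u/, so it voices to [g]. /t/ is a voiceless obstruent between vowels /o/ and /u/, so it voices to [d]. /jpekuxeukbotuafr/ → jpeguxeukboduafr.
Rule 2 (regressive voicing assimilation): /k/ precedes the voiced obstruent /b/, so it voices to [g] by assimilation. /jpeguxeukboduafr/ → jpeguxeugboduafr.
Rule 3 (high vowel syncope): no segment meets the environment; /jpeguxeugboduafr/ is unchanged.
Rule 4 (intervocalic spirantization): /d/ is a stop between vowels /o/ and /u/, so it spirantizes to the fricative [z]. /jpeguxeugboduafr/ → jpeguxeugbozuafr.
Rule 5 (final cluster simplification): /r/ is the second consonant of a word-final cluster /fr/, so it deletes. /jpeguxeugbozuafr/ → jpeguxeugbozuaf.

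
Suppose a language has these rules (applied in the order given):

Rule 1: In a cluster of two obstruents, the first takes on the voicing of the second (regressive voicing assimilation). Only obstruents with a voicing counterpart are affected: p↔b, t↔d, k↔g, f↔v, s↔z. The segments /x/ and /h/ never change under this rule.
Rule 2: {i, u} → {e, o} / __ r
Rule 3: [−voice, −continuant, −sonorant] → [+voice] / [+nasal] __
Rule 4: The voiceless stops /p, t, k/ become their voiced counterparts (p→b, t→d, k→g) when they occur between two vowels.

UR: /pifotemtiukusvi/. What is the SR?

Rule 1 (regressive voicing assimilation): /s/ precedes the voiced obstruent /v/, so it voices to [z] by assimilation. /pifotemtiukusvi/ → pifotemtiukuzvi.
Rule 2 (pre-rhotic lowering): no segment meets the environment; /pifotemtiukuzvi/ is unchanged.
Rule 3 (post-nasal voicing): /t/ is a voiceless stop immediately after the nasal /m/, so it voices to [d]. /pifotemtiukuzvi/ → pifotemdiukuzvi.
Rule 4 (intervocalic voicing): /t/ is a voiceless stop between vowels /o/ and /e/, so it voices to [d]. /k/ is a voiceless stop between vowels /u/ and /u/, so it voices to [g]. /pifotemdiukuzvi/ → pifodemdiuguzvi.

pifodemdiuguzvi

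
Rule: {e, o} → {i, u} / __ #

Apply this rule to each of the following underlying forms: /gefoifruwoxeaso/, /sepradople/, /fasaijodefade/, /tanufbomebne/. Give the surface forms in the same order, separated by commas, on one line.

gefoifruwoxeasu, sepradopli, fasaijodefadi, tanufbomebni

/gefoifruwoxeaso/: /o/ is a mid vowel in word-final position, so it raises to [u]. → [gefoifruwoxeasu].
/sepradople/: /e/ is a mid vowel in word-final position, so it raises to [i]. → [sepradopli].
/fasaijodefade/: /e/ is a mid vowel in word-final position, so it raises to [i]. → [fasaijodefadi].
/tanufbomebne/: /e/ is a mid vowel in word-final position, so it raises to [i]. → [tanufbomebni].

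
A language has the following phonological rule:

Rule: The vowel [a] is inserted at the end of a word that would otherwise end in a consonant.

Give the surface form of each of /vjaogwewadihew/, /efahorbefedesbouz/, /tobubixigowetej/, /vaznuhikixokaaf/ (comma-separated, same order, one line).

/vjaogwewadihew/: the form ends in the consonant /w/, so [a] is inserted word-finally. → [vjaogwewadihewa].
/efahorbefedesbouz/: the form ends in the consonant /z/, so [a] is inserted word-finally. → [efahorbefedesbouza].
/tobubixigowetej/: the form ends in the consonant /j/, so [a] is inserted word-finally. → [tobubixigoweteja].
/vaznuhikixokaaf/: the form ends in the consonant /f/, so [a] is inserted word-finally. → [vaznuhikixokaafa].

vjaogwewadihewa, efahorbefedesbouza, tobubixigoweteja, vaznuhikixokaafa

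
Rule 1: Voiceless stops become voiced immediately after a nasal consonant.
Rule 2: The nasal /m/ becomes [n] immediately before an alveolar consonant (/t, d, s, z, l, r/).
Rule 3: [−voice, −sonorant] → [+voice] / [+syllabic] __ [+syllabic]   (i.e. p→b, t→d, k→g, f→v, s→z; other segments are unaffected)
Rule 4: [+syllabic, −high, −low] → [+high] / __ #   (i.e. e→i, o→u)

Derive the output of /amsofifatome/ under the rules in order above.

ansovivadomi

Rule 1 (post-nasal voicing): no segment meets the environment; /amsofifatome/ is unchanged.
Rule 2 (nasal place assimilation): /m/ precedes the alveolar consonant /s/, so it assimilates in place to [n]. /amsofifatome/ → ansofifatome.
Rule 3 (intervocalic voicing): /f/ is a voiceless obstruent between vowels /o/ and /i/, so it voices to [v]. /f/ is a voiceless obstruent between vowels /i/ and /a/, so it voices to [v]. /t/ is a voiceless obstruent between vowels /a/ and /o/, so it voices to [d]. /ansofifatome/ → ansovivadome.
Rule 4 (final vowel raising): /e/ is a mid vowel in word-final position, so it raises to [i]. /ansovivadome/ → ansovivadomi.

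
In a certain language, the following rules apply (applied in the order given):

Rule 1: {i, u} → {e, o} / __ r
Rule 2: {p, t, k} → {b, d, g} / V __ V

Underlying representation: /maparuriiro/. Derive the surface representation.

Rule 1 (pre-rhotic lowering): /u/ is a high vowel immediately before /r/, so it lowers to [o]. /i/ is a high vowel immediately before /r/, so it lowers to [e]. /maparuriiro/ → maparoriero.
Rule 2 (intervocalic voicing): /p/ is a voiceless stop between vowels /a/ and /a/, so it voices to [b]. /maparoriero/ → mabaroriero.

mabaroriero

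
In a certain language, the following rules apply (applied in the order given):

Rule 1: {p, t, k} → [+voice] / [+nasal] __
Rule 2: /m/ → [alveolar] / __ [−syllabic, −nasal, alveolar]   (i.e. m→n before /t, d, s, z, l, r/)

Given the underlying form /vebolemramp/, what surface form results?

Rule 1 (post-nasal voicing): /p/ is a voiceless stop immediately after the nasal /m/, so it voices to [b]. /vebolemramp/ → vebolemramb.
Rule 2 (nasal place assimilation): /m/ precedes the alveolar consonant /r/, so it assimilates in place to [n]. /vebolemramb/ → vebolenramb.

vebolenramb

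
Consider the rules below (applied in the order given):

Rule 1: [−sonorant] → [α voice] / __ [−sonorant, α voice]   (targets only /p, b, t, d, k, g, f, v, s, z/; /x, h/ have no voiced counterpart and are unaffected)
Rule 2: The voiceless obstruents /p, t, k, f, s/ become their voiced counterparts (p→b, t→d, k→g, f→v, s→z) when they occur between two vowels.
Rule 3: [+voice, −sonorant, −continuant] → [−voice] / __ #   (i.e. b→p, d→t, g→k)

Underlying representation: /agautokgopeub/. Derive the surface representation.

agaudoggobeup

Rule 1 (regressive voicing assimilation): /k/ precedes the voiced obstruent /g/, so it voices to [g] by assimilation. /agautokgopeub/ → agautoggopeub.
Rule 2 (intervocalic voicing): /t/ is a voiceless obstruent between vowels /u/ and /o/, so it voices to [d]. /p/ is a voiceless obstruent between vowels /o/ and /e/, so it voices to [b]. /agautoggopeub/ → agaudoggobeub.
Rule 3 (final devoicing): /b/ is a voiced stop in word-final position, so it devoices to [p]. /agaudoggobeub/ → agaudoggobeup.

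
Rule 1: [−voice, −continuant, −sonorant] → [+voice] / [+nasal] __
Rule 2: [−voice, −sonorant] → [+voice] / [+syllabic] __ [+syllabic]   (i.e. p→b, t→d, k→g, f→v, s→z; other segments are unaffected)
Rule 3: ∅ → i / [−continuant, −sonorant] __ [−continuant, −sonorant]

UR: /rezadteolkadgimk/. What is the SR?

Rule 1 (post-nasal voicing): /k/ is a voiceless stop immediately after the nasal /m/, so it voices to [g]. /rezadteolkadgimk/ → rezadteolkadgimg.
Rule 2 (intervocalic voicing): no segment meets the environment; /rezadteolkadgimg/ is unchanged.
Rule 3 (stop-cluster i-epenthesis): /d/ and /t/ form a stop–stop cluster, so [i] is inserted between them. /d/ and /g/ form a stop–stop cluster, so [i] is inserted between them. /rezadteolkadgimg/ → rezaditeolkadigimg.

rezaditeolkadigimg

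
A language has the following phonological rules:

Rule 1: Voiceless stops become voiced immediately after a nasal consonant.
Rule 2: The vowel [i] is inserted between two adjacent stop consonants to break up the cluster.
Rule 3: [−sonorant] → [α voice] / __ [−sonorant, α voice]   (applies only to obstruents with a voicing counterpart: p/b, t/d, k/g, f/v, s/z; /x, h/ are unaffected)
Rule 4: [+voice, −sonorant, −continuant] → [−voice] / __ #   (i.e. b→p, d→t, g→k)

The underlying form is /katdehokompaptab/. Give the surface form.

Rule 1 (post-nasal voicing): /p/ is a voiceless stop immediately after the nasal /m/, so it voices to [b]. /katdehokompaptab/ → katdehokombaptab.
Rule 2 (stop-cluster i-epenthesis): /t/ and /d/ form a stop–stop cluster, so [i] is inserted between them. /p/ and /t/ form a stop–stop cluster, so [i] is inserted between them. /katdehokombaptab/ → katidehokombapitab.
Rule 3 (regressive voicing assimilation): no segment meets the environment; /katidehokombapitab/ is unchanged.
Rule 4 (final devoicing): /b/ is a voiced stop in word-final position, so it devoices to [p]. /katidehokombapitab/ → katidehokombapitap.

katidehokombapitap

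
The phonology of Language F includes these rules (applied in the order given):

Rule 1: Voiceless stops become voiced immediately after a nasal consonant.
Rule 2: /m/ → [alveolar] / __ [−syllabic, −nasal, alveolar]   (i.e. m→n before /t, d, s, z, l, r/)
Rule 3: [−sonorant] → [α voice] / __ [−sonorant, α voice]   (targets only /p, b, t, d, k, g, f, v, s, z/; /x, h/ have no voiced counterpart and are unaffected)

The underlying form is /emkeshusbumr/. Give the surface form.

emgeshuzbunr

Rule 1 (post-nasal voicing): /k/ is a voiceless stop immediately after the nasal /m/, so it voices to [g]. /emkeshusbumr/ → emgeshusbumr.
Rule 2 (nasal place assimilation): /m/ precedes the alveolar consonant /r/, so it assimilates in place to [n]. /emgeshusbumr/ → emgeshusbunr.
Rule 3 (regressive voicing assimilation): /s/ precedes the voiced obstruent /b/, so it voices to [z] by assimilation. /emgeshusbunr/ → emgeshuzbunr.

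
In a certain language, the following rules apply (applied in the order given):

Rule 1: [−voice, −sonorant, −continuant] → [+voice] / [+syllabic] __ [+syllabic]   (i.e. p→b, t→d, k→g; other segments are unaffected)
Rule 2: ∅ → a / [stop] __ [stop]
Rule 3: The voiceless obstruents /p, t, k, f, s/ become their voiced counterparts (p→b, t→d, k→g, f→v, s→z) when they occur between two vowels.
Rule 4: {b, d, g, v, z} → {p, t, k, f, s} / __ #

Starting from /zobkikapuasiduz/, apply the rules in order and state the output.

zobagigabuazidus

Rule 1 (intervocalic voicing): /k/ is a voiceless stop between vowels /i/ and /a/, so it voices to [g]. /p/ is a voiceless stop between vowels /a/ and /u/, so it voices to [b]. /zobkikapuasiduz/ → zobkigabuasiduz.
Rule 2 (stop-cluster a-epenthesis): /b/ and /k/ form a stop–stop cluster, so [a] is inserted between them. /zobkigabuasiduz/ → zobakigabuasiduz.
Rule 3 (intervocalic voicing): /k/ is a voiceless obstruent between vowels /a/ and /i/, so it voices to [g]. /s/ is a voiceless obstruent between vowels /a/ and /i/, so it voices to [z]. /zobakigabuasiduz/ → zobagigabuaziduz.
Rule 4 (final devoicing): /z/ is a voiced obstruent in word-final position, so it devoices to [s]. /zobagigabuaziduz/ → zobagigabuazidus.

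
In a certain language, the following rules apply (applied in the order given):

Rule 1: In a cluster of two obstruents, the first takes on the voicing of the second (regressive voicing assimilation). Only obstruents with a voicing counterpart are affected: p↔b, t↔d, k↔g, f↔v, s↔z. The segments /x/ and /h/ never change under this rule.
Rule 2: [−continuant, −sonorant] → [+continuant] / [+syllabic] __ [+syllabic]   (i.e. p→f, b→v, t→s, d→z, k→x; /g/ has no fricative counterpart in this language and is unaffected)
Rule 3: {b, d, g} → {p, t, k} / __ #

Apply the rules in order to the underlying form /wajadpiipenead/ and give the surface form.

wajatpiifeneat

Rule 1 (regressive voicing assimilation): /d/ precedes the voiceless obstruent /p/, so it devoices to [t] by assimilation. /wajadpiipenead/ → wajatpiipenead.
Rule 2 (intervocalic spirantization): /p/ is a stop between vowels /i/ and /e/, so it spirantizes to the fricative [f]. /wajatpiipenead/ → wajatpiifenead.
Rule 3 (final devoicing): /d/ is a voiced stop in word-final position, so it devoices to [t]. /wajatpiifenead/ → wajatpiifeneat.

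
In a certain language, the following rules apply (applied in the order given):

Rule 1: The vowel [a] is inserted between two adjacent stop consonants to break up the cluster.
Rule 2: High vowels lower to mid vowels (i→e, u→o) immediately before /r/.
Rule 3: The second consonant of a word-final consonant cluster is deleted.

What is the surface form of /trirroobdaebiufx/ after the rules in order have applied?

trerroobadaebiuf

Rule 1 (stop-cluster a-epenthesis): /b/ and /d/ form a stop–stop cluster, so [a] is inserted between them. /trirroobdaebiufx/ → trirroobadaebiufx.
Rule 2 (pre-rhotic lowering): /i/ is a high vowel immediately before /r/, so it lowers to [e]. /trirroobadaebiufx/ → trerroobadaebiufx.
Rule 3 (final cluster simplification): /x/ is the second consonant of a word-final cluster /fx/, so it deletes. /trerroobadaebiufx/ → trerroobadaebiuf.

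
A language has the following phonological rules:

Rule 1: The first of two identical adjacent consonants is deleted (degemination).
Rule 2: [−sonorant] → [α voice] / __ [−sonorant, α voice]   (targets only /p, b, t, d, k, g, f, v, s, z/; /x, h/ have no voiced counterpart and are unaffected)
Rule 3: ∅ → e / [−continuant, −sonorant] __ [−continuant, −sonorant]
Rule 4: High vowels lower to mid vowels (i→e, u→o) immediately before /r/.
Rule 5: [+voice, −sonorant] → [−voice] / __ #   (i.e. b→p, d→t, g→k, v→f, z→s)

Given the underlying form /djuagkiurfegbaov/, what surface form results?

djuakekiorfegebaof

Rule 1 (degemination): no segment meets the environment; /djuagkiurfegbaov/ is unchanged.
Rule 2 (regressive voicing assimilation): /g/ precedes the voiceless obstruent /k/, so it devoices to [k] by assimilation. /djuagkiurfegbaov/ → djuakkiurfegbaov.
Rule 3 (stop-cluster e-epenthesis): /k/ and /k/ form a stop–stop cluster, so [e] is inserted between them. /g/ and /b/ form a stop–stop cluster, so [e] is inserted between them. /djuakkiurfegbaov/ → djuakekiurfegebaov.
Rule 4 (pre-rhotic lowering): /u/ is a high vowel immediately before /r/, so it lowers to [o]. /djuakekiurfegebaov/ → djuakekiorfegebaov.
Rule 5 (final devoicing): /v/ is a voiced obstruent in word-final position, so it devoices to [f]. /djuakekiorfegebaov/ → djuakekiorfegebaof.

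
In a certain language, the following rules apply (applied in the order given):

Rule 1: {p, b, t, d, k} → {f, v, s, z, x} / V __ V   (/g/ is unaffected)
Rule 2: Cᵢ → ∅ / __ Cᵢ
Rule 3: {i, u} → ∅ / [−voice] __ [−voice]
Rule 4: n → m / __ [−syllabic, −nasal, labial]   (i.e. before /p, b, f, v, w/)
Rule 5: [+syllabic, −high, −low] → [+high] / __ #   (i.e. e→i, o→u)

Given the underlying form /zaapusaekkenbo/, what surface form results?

zaafsaekembu

Rule 1 (intervocalic spirantization): /p/ is a stop between vowels /a/ and /u/, so it spirantizes to the fricative [f]. /zaapusaekkenbo/ → zaafusaekkenbo.
Rule 2 (degemination): /kk/ is a geminate; the first /k/ deletes. /zaafusaekkenbo/ → zaafusaekenbo.
Rule 3 (high vowel syncope): /u/ is a high vowel flanked by voiceless consonants /f/ and /s/, so it deletes. /zaafusaekenbo/ → zaafsaekenbo.
Rule 4 (nasal place assimilation): /n/ precedes the labial consonant /b/, so it assimilates in place to [m]. /zaafsaekenbo/ → zaafsaekembo.
Rule 5 (final vowel raising): /o/ is a mid vowel in word-final position, so it raises to [u]. /zaafsaekembo/ → zaafsaekembu.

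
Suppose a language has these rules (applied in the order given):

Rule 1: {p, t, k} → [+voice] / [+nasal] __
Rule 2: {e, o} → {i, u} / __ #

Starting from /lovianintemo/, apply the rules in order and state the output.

lovianindemu

Rule 1 (post-nasal voicing): /t/ is a voiceless stop immediately after the nasal /n/, so it voices to [d]. /lovianintemo/ → lovianindemo.
Rule 2 (final vowel raising): /o/ is a mid vowel in word-final position, so it raises to [u]. /lovianindemo/ → lovianindemu.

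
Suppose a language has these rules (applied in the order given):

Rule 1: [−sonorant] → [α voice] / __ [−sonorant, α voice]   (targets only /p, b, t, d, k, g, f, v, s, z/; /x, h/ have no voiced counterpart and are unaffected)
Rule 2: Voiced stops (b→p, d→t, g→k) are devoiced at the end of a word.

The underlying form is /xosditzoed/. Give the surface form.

xozdidzoet

Rule 1 (regressive voicing assimilation): /s/ precedes the voiced obstruent /d/, so it voices to [z] by assimilation. /t/ precedes the voiced obstruent /z/, so it voices to [d] by assimilation. /xosditzoed/ → xozdidzoed.
Rule 2 (final devoicing): /d/ is a voiced stop in word-final position, so it devoices to [t]. /xozdidzoed/ → xozdidzoet.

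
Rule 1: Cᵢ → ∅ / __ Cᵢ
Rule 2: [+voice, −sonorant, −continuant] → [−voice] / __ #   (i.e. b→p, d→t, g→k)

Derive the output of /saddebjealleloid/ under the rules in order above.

Rule 1 (degemination): /dd/ is a geminate; the first /d/ deletes. /ll/ is a geminate; the first /l/ deletes. /saddebjealleloid/ → sadebjealeloid.
Rule 2 (final devoicing): /d/ is a voiced stop in word-final position, so it devoices to [t]. /sadebjealeloid/ → sadebjealeloit.

sadebjealeloit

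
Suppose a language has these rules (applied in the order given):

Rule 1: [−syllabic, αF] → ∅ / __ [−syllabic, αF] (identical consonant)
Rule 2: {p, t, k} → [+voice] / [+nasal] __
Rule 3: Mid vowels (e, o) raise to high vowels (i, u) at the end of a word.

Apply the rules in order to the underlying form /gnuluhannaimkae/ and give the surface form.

Rule 1 (degemination): /nn/ is a geminate; the first /n/ deletes. /gnuluhannaimkae/ → gnuluhanaimkae.
Rule 2 (post-nasal voicing): /k/ is a voiceless stop immediately after the nasal /m/, so it voices to [g]. /gnuluhanaimkae/ → gnuluhanaimgae.
Rule 3 (final vowel raising): /e/ is a mid vowel in word-final position, so it raises to [i]. /gnuluhanaimgae/ → gnuluhanaimgai.

gnuluhanaimgai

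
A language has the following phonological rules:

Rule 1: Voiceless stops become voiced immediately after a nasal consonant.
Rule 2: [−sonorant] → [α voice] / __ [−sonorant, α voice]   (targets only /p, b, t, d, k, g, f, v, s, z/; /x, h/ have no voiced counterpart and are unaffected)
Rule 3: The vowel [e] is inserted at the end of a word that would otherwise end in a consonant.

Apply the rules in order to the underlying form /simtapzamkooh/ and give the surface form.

Rule 1 (post-nasal voicing): /t/ is a voiceless stop immediately after the nasal /m/, so it voices to [d]. /k/ is a voiceless stop immediately after the nasal /m/, so it voices to [g]. /simtapzamkooh/ → simdapzamgooh.
Rule 2 (regressive voicing assimilation): /p/ precedes the voiced obstruent /z/, so it voices to [b] by assimilation. /simdapzamgooh/ → simdabzamgooh.
Rule 3 (final e-epenthesis): the form ends in the consonant /h/, so [e] is inserted word-finally. /simdabzamgooh/ → simdabzamgoohe.

simdabzamgoohe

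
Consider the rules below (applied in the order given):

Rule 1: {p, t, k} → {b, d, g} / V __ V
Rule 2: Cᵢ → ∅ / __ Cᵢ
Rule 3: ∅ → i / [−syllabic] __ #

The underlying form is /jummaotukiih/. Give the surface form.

jumaodugiihi

Rule 1 (intervocalic voicing): /t/ is a voiceless stop between vowels /o/ and /u/, so it voices to [d]. /k/ is a voiceless stop between vowels /u/ and /i/, so it voices to [g]. /jummaotukiih/ → jummaodugiih.
Rule 2 (degemination): /mm/ is a geminate; the first /m/ deletes. /jummaodugiih/ → jumaodugiih.
Rule 3 (final i-epenthesis): the form ends in the consonant /h/, so [i] is inserted word-finally. /jumaodugiih/ → jumaodugiihi.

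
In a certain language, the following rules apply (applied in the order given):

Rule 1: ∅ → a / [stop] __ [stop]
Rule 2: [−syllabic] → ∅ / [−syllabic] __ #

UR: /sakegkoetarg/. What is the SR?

sakegakoetar

Rule 1 (stop-cluster a-epenthesis): /g/ and /k/ form a stop–stop cluster, so [a] is inserted between them. /sakegkoetarg/ → sakegakoetarg.
Rule 2 (final cluster simplification): /g/ is the second consonant of a word-final cluster /rg/, so it deletes. /sakegakoetarg/ → sakegakoetar.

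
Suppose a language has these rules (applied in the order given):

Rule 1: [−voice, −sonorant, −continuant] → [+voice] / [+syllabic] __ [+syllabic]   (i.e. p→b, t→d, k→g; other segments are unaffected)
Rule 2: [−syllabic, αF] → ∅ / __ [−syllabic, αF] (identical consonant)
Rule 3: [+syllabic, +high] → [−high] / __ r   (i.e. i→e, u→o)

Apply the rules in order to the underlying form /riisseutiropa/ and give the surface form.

riiseuderoba

Rule 1 (intervocalic voicing): /t/ is a voiceless stop between vowels /u/ and /i/, so it voices to [d]. /p/ is a voiceless stop between vowels /o/ and /a/, so it voices to [b]. /riisseutiropa/ → riisseudiroba.
Rule 2 (degemination): /ss/ is a geminate; the first /s/ deletes. /riisseudiroba/ → riiseudiroba.
Rule 3 (pre-rhotic lowering): /i/ is a high vowel immediately before /r/, so it lowers to [e]. /riiseudiroba/ → riiseuderoba.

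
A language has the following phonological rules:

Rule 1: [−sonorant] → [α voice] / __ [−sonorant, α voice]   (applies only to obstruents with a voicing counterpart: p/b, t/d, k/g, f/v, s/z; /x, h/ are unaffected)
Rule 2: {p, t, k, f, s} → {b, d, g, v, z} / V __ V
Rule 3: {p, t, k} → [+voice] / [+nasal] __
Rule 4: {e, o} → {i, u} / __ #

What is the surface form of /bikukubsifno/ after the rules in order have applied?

Rule 1 (regressive voicing assimilation): /b/ precedes the voiceless obstruent /s/, so it devoices to [p] by assimilation. /bikukubsifno/ → bikukupsifno.
Rule 2 (intervocalic voicing): /k/ is a voiceless obstruent between vowels /i/ and /u/, so it voices to [g]. /k/ is a voiceless obstruent between vowels /u/ and /u/, so it voices to [g]. /bikukupsifno/ → bigugupsifno.
Rule 3 (post-nasal voicing): no segment meets the environment; /bigugupsifno/ is unchanged.
Rule 4 (final vowel raising): /o/ is a mid vowel in word-final position, so it raises to [u]. /bigugupsifno/ → bigugupsifnu.

bigugupsifnu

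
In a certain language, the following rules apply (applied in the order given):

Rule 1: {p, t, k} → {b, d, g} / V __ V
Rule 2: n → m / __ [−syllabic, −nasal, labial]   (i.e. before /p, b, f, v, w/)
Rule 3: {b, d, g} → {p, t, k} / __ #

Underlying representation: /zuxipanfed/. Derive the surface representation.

Rule 1 (intervocalic voicing): /p/ is a voiceless stop between vowels /i/ and /a/, so it voices to [b]. /zuxipanfed/ → zuxibanfed.
Rule 2 (nasal place assimilation): /n/ precedes the labial consonant /f/, so it assimilates in place to [m]. /zuxibanfed/ → zuxibamfed.
Rule 3 (final devoicing): /d/ is a voiced stop in word-final position, so it devoices to [t]. /zuxibamfed/ → zuxibamfet.

zuxibamfet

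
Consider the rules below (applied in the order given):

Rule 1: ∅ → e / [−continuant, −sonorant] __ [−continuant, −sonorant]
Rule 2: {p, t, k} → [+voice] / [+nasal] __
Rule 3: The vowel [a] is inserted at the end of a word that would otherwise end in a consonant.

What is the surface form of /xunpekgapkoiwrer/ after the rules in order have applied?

Rule 1 (stop-cluster e-epenthesis): /k/ and /g/ form a stop–stop cluster, so [e] is inserted between them. /p/ and /k/ form a stop–stop cluster, so [e] is inserted between them. /xunpekgapkoiwrer/ → xunpekegapekoiwrer.
Rule 2 (post-nasal voicing): /p/ is a voiceless stop immediately after the nasal /n/, so it voices to [b]. /xunpekegapekoiwrer/ → xunbekegapekoiwrer.
Rule 3 (final a-epenthesis): the form ends in the consonant /r/, so [a] is inserted word-finally. /xunbekegapekoiwrer/ → xunbekegapekoiwrera.

xunbekegapekoiwrera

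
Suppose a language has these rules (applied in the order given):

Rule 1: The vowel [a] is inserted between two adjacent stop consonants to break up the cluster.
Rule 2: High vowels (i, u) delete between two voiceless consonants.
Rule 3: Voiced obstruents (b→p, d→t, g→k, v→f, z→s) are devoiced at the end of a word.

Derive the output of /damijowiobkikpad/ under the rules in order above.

Rule 1 (stop-cluster a-epenthesis): /b/ and /k/ form a stop–stop cluster, so [a] is inserted between them. /k/ and /p/ form a stop–stop cluster, so [a] is inserted between them. /damijowiobkikpad/ → damijowiobakikapad.
Rule 2 (high vowel syncope): /i/ is a high vowel flanked by voiceless consonants /k/ and /k/, so it deletes. /damijowiobakikapad/ → damijowiobakkapad.
Rule 3 (final devoicing): /d/ is a voiced obstruent in word-final position, so it devoices to [t]. /damijowiobakkapad/ → damijowiobakkapat.

damijowiobakkapat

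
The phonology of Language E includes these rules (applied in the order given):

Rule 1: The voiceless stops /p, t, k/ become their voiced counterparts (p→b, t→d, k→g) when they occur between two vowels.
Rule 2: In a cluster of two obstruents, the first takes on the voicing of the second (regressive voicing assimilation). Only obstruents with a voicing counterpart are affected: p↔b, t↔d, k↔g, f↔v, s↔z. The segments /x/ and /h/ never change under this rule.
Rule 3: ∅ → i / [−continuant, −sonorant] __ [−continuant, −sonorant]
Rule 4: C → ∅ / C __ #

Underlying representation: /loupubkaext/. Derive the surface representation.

Rule 1 (intervocalic voicing): /p/ is a voiceless stop between vowels /u/ and /u/, so it voices to [b]. /loupubkaext/ → loububkaext.
Rule 2 (regressive voicing assimilation): /b/ precedes the voiceless obstruent /k/, so it devoices to [p] by assimilation. /loububkaext/ → loubupkaext.
Rule 3 (stop-cluster i-epenthesis): /p/ and /k/ form a stop–stop cluster, so [i] is inserted between them. /loubupkaext/ → loubupikaext.
Rule 4 (final cluster simplification): /t/ is the second consonant of a word-final cluster /xt/, so it deletes. /loubupikaext/ → loubupikaex.

loubupikaex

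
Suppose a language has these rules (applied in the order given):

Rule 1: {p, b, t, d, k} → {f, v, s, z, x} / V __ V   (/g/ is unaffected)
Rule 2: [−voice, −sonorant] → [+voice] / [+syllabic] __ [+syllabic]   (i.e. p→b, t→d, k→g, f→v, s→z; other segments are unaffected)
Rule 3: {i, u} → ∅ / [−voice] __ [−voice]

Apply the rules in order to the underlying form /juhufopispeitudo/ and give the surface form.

juhuvovispeizuzo

Rule 1 (intervocalic spirantization): /p/ is a stop between vowels /o/ and /i/, so it spirantizes to the fricative [f]. /t/ is a stop between vowels /i/ and /u/, so it spirantizes to the fricative [s]. /d/ is a stop between vowels /u/ and /o/, so it spirantizes to the fricative [z]. /juhufopispeitudo/ → juhufofispeisuzo.
Rule 2 (intervocalic voicing): /f/ is a voiceless obstruent between vowels /u/ and /o/, so it voices to [v]. /f/ is a voiceless obstruent between vowels /o/ and /i/, so it voices to [v]. /s/ is a voiceless obstruent between vowels /i/ and /u/, so it voices to [z]. /juhufofispeisuzo/ → juhuvovispeizuzo.
Rule 3 (high vowel syncope): no segment meets the environment; /juhuvovispeizuzo/ is unchanged.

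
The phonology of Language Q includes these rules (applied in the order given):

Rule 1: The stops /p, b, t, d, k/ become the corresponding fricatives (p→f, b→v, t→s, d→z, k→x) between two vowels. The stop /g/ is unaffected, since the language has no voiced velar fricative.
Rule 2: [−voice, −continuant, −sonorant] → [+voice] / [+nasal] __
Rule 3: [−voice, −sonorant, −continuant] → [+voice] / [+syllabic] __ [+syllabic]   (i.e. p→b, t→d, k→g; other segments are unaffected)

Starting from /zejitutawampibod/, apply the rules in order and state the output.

zejisusawambivod

Rule 1 (intervocalic spirantization): /t/ is a stop between vowels /i/ and /u/, so it spirantizes to the fricative [s]. /t/ is a stop between vowels /u/ and /a/, so it spirantizes to the fricative [s]. /b/ is a stop between vowels /i/ and /o/, so it spirantizes to the fricative [v]. /zejitutawampibod/ → zejisusawampivod.
Rule 2 (post-nasal voicing): /p/ is a voiceless stop immediately after the nasal /m/, so it voices to [b]. /zejisusawampivod/ → zejisusawambivod.
Rule 3 (intervocalic voicing): no segment meets the environment; /zejisusawambivod/ is unchanged.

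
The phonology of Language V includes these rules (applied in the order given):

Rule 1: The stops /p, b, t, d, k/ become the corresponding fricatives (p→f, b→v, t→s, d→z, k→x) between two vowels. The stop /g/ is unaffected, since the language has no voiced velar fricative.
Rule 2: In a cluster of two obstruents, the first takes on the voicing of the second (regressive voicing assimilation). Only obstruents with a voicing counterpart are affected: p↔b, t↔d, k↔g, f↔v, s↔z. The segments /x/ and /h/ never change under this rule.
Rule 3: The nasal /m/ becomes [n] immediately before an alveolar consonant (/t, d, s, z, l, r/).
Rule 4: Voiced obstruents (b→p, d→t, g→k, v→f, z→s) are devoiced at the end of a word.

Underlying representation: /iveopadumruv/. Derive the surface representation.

Rule 1 (intervocalic spirantization): /p/ is a stop between vowels /o/ and /a/, so it spirantizes to the fricative [f]. /d/ is a stop between vowels /a/ and /u/, so it spirantizes to the fricative [z]. /iveopadumruv/ → iveofazumruv.
Rule 2 (regressive voicing assimilation): no segment meets the environment; /iveofazumruv/ is unchanged.
Rule 3 (nasal place assimilation): /m/ precedes the alveolar consonant /r/, so it assimilates in place to [n]. /iveofazumruv/ → iveofazunruv.
Rule 4 (final devoicing): /v/ is a voiced obstruent in word-final position, so it devoices to [f]. /iveofazunruv/ → iveofazunruf.

iveofazunruf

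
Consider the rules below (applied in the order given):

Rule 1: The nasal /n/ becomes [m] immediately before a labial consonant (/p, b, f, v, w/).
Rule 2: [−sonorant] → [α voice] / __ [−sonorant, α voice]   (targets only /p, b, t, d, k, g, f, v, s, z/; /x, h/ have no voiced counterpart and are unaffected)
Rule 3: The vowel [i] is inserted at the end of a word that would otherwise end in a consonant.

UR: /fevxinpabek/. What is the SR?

fefximpabeki

Rule 1 (nasal place assimilation): /n/ precedes the labial consonant /p/, so it assimilates in place to [m]. /fevxinpabek/ → fevximpabek.
Rule 2 (regressive voicing assimilation): /v/ precedes the voiceless obstruent /x/, so it devoices to [f] by assimilation. /fevximpabek/ → fefximpabek.
Rule 3 (final i-epenthesis): the form ends in the consonant /k/, so [i] is inserted word-finally. /fefximpabek/ → fefximpabeki.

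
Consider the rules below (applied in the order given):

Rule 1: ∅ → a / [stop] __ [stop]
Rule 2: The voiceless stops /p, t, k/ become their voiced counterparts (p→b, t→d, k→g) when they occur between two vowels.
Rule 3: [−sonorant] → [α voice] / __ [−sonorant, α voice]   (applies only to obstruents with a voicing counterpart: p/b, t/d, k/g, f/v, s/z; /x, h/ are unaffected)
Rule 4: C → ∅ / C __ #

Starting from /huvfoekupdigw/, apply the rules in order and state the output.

huffoegubadig

Rule 1 (stop-cluster a-epenthesis): /p/ and /d/ form a stop–stop cluster, so [a] is inserted between them. /huvfoekupdigw/ → huvfoekupadigw.
Rule 2 (intervocalic voicing): /k/ is a voiceless stop between vowels /e/ and /u/, so it voices to [g]. /p/ is a voiceless stop between vowels /u/ and /a/, so it voices to [b]. /huvfoekupadigw/ → huvfoegubadigw.
Rule 3 (regressive voicing assimilation): /v/ precedes the voiceless obstruent /f/, so it devoices to [f] by assimilation. /huvfoegubadigw/ → huffoegubadigw.
Rule 4 (final cluster simplification): /w/ is the second consonant of a word-final cluster /gw/, so it deletes. /huffoegubadigw/ → huffoegubadig.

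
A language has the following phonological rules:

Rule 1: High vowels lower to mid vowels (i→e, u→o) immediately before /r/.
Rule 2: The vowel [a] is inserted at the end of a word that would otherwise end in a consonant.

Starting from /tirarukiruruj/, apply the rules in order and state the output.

Rule 1 (pre-rhotic lowering): /i/ is a high vowel immediately before /r/, so it lowers to [e]. /i/ is a high vowel immediately before /r/, so it lowers to [e]. /u/ is a high vowel immediately before /r/, so it lowers to [o]. /tirarukiruruj/ → terarukeroruj.
Rule 2 (final a-epenthesis): the form ends in the consonant /j/, so [a] is inserted word-finally. /terarukeroruj/ → terarukeroruja.

terarukeroruja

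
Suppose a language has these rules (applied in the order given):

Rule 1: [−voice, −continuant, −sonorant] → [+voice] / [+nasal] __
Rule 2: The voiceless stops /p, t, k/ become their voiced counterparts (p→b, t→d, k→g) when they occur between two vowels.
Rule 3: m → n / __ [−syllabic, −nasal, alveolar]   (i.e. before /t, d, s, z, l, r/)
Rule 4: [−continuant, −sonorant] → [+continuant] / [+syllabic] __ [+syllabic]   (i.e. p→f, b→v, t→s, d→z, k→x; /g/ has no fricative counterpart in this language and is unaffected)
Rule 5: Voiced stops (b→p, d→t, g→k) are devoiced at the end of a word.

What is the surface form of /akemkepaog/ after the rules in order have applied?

agemgevaok

Rule 1 (post-nasal voicing): /k/ is a voiceless stop immediately after the nasal /m/, so it voices to [g]. /akemkepaog/ → akemgepaog.
Rule 2 (intervocalic voicing): /k/ is a voiceless stop between vowels /a/ and /e/, so it voices to [g]. /p/ is a voiceless stop between vowels /e/ and /a/, so it voices to [b]. /akemgepaog/ → agemgebaog.
Rule 3 (nasal place assimilation): no segment meets the environment; /agemgebaog/ is unchanged.
Rule 4 (intervocalic spirantization): /b/ is a stop between vowels /e/ and /a/, so it spirantizes to the fricative [v]. /agemgebaog/ → agemgevaog.
Rule 5 (final devoicing): /g/ is a voiced stop in word-final position, so it devoices to [k]. /agemgevaog/ → agemgevaok.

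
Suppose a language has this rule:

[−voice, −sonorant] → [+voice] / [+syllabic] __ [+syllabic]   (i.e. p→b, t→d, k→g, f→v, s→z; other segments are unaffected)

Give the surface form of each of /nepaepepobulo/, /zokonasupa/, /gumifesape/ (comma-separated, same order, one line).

/nepaepepobulo/: /p/ is a voiceless obstruent between vowels /e/ and /a/, so it voices to [b]. /p/ is a voiceless obstruent between vowels /e/ and /e/, so it voices to [b]. /p/ is a voiceless obstruent between vowels /e/ and /o/, so it voices to [b]. → [nebaebebobulo].
/zokonasupa/: /k/ is a voiceless obstruent between vowels /o/ and /o/, so it voices to [g]. /s/ is a voiceless obstruent between vowels /a/ and /u/, so it voices to [z]. /p/ is a voiceless obstruent between vowels /u/ and /a/, so it voices to [b]. → [zogonazuba].
/gumifesape/: /f/ is a voiceless obstruent between vowels /i/ and /e/, so it voices to [v]. /s/ is a voiceless obstruent between vowels /e/ and /a/, so it voices to [z]. /p/ is a voiceless obstruent between vowels /a/ and /e/, so it voices to [b]. → [gumivezabe].

nebaebebobulo, zogonazuba, gumivezabe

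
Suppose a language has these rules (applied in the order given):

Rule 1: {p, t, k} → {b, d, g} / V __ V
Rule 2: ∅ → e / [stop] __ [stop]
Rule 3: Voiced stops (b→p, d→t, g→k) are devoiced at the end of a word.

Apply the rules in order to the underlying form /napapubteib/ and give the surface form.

nababubeteip

Rule 1 (intervocalic voicing): /p/ is a voiceless stop between vowels /a/ and /a/, so it voices to [b]. /p/ is a voiceless stop between vowels /a/ and /u/, so it voices to [b]. /napapubteib/ → nababubteib.
Rule 2 (stop-cluster e-epenthesis): /b/ and /t/ form a stop–stop cluster, so [e] is inserted between them. /nababubteib/ → nababubeteib.
Rule 3 (final devoicing): /b/ is a voiced stop in word-final position, so it devoices to [p]. /nababubeteib/ → nababubeteip.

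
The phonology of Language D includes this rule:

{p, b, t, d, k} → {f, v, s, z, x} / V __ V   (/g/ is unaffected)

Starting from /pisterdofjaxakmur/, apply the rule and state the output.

No segment of /pisterdofjaxakmur/ meets the structural description of the rule, so the form surfaces unchanged.

pisterdofjaxakmur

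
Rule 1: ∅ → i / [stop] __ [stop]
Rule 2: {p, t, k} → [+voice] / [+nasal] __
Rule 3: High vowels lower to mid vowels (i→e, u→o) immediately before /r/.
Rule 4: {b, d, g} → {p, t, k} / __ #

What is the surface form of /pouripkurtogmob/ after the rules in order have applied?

Rule 1 (stop-cluster i-epenthesis): /p/ and /k/ form a stop–stop cluster, so [i] is inserted between them. /pouripkurtogmob/ → pouripikurtogmob.
Rule 2 (post-nasal voicing): no segment meets the environment; /pouripikurtogmob/ is unchanged.
Rule 3 (pre-rhotic lowering): /u/ is a high vowel immediately before /r/, so it lowers to [o]. /u/ is a high vowel immediately before /r/, so it lowers to [o]. /pouripikurtogmob/ → pooripikortogmob.
Rule 4 (final devoicing): /b/ is a voiced stop in word-final position, so it devoices to [p]. /pooripikortogmob/ → pooripikortogmop.

pooripikortogmop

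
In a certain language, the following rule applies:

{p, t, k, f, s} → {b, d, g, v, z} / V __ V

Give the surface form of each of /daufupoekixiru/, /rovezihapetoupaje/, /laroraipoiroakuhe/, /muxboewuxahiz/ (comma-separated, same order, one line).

/daufupoekixiru/: /f/ is a voiceless obstruent between vowels /u/ and /u/, so it voices to [v]. /p/ is a voiceless obstruent between vowels /u/ and /o/, so it voices to [b]. /k/ is a voiceless obstruent between vowels /e/ and /i/, so it voices to [g]. → [dauvuboegixiru].
/rovezihapetoupaje/: /p/ is a voiceless obstruent between vowels /a/ and /e/, so it voices to [b]. /t/ is a voiceless obstruent between vowels /e/ and /o/, so it voices to [d]. /p/ is a voiceless obstruent between vowels /u/ and /a/, so it voices to [b]. → [rovezihabedoubaje].
/laroraipoiroakuhe/: /p/ is a voiceless obstruent between vowels /i/ and /o/, so it voices to [b]. /k/ is a voiceless obstruent between vowels /a/ and /u/, so it voices to [g]. → [laroraiboiroaguhe].
/muxboewuxahiz/: the rule's environment is not met; surfaces unchanged as [muxboewuxahiz].

dauvuboegixiru, rovezihabedoubaje, laroraiboiroaguhe, muxboewuxahiz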